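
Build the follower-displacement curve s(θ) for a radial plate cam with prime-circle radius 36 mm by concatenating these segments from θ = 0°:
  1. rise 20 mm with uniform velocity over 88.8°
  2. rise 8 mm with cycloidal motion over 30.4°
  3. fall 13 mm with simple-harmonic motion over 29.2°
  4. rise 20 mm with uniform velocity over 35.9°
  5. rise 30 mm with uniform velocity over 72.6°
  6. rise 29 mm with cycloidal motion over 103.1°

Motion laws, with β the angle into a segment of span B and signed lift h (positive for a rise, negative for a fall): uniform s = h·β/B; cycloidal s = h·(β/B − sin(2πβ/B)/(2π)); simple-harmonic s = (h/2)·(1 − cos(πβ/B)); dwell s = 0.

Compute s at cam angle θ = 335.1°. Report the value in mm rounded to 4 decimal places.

seg 1 [0°–88.8°] uniform, h=20: full span → s += 20 → s = 20.0000
seg 2 [88.8°–119.2°] cycloidal, h=8: full span → s += 8 → s = 28.0000
seg 3 [119.2°–148.4°] simple-harmonic, h=-13: full span → s += -13 → s = 15.0000
seg 4 [148.4°–184.3°] uniform, h=20: full span → s += 20 → s = 35.0000
seg 5 [184.3°–256.9°] uniform, h=30: full span → s += 30 → s = 65.0000
seg 6 [256.9°–360°] cycloidal, h=29: θ=335.1° here. β=78.2, B=103.1. 29·(0.7585 − sin(2π·0.7585)/(2π)) = 26.6051 → s = 91.6051

91.6051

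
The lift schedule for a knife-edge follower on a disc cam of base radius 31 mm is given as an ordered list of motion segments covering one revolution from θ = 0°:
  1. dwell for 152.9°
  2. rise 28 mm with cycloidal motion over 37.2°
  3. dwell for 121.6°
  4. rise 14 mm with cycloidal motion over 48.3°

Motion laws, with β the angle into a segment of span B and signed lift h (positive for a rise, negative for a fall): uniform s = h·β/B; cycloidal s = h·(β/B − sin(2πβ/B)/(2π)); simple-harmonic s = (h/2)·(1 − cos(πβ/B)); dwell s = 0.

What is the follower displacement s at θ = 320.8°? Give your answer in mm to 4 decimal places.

seg 1 [0°–152.9°] dwell: s stays 0.0000
seg 2 [152.9°–190.1°] cycloidal, h=28: full span → s += 28 → s = 28.0000
seg 3 [190.1°–311.7°] dwell: s stays 28.0000
seg 4 [311.7°–360°] cycloidal, h=14: θ=320.8° here. β=9.1, B=48.3. 14·(0.1884 − sin(2π·0.1884)/(2π)) = 0.5743 → s = 28.5743

28.5743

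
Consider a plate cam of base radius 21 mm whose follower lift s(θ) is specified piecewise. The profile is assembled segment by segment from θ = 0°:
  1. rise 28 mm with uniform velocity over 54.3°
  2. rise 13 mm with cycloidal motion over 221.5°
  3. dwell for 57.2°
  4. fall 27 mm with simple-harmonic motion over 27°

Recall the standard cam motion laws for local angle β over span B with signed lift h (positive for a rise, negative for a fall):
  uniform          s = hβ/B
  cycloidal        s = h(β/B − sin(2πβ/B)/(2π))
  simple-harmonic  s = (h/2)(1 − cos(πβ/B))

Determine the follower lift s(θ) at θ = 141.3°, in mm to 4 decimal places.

seg 1 [0°–54.3°] uniform, h=28: full span → s += 28 → s = 28.0000
seg 2 [54.3°–275.8°] cycloidal, h=13: θ=141.3° here. β=87, B=221.5. 13·(0.3928 − sin(2π·0.3928)/(2π)) = 3.8153 → s = 31.8153

31.8153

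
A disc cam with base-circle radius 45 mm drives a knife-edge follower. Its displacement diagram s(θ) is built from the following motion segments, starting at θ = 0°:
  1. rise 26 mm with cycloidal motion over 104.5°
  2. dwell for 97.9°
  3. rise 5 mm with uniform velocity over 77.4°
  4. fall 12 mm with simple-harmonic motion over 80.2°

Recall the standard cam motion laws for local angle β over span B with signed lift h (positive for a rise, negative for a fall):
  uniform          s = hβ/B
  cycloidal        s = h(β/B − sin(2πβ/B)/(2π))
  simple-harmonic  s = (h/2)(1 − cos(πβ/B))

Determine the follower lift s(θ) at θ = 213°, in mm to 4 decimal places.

seg 1 [0°–104.5°] cycloidal, h=26: full span → s += 26 → s = 26.0000
seg 2 [104.5°–202.4°] dwell: s stays 26.0000
seg 3 [202.4°–279.8°] uniform, h=5: θ=213° here. β=10.6, B=77.4. 5·10.6/77.4 = 0.6848 → s = 26.6848

26.6848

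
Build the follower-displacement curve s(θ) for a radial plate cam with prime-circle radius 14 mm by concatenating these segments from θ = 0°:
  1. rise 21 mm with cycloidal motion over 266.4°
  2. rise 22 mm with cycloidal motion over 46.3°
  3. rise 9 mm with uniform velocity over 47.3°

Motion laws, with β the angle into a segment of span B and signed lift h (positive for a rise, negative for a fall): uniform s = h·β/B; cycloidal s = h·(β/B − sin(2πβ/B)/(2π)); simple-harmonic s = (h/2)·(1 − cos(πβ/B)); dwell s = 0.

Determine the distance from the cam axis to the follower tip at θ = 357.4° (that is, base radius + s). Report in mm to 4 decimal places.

seg 1 [0°–266.4°] cycloidal, h=21: full span → s += 21 → s = 21.0000
seg 2 [266.4°–312.7°] cycloidal, h=22: full span → s += 22 → s = 43.0000
seg 3 [312.7°–360°] uniform, h=9: θ=357.4° here. β=44.7, B=47.3. 9·44.7/47.3 = 8.5053 → s = 51.5053
radial distance = base radius + s = 14 + 51.5053 = 65.5053

65.5053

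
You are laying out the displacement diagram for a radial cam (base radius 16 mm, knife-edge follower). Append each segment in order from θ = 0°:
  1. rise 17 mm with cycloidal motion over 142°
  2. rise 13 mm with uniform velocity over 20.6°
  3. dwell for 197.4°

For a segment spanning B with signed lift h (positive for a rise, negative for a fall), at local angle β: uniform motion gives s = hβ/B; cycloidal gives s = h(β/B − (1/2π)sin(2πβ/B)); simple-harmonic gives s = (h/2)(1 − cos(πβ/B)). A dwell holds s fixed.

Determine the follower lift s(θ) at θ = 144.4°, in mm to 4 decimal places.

seg 1 [0°–142°] cycloidal, h=17: full span → s += 17 → s = 17.0000
seg 2 [142°–162.6°] uniform, h=13: θ=144.4° here. β=2.4, B=20.6. 13·2.4/20.6 = 1.5146 → s = 18.5146

18.5146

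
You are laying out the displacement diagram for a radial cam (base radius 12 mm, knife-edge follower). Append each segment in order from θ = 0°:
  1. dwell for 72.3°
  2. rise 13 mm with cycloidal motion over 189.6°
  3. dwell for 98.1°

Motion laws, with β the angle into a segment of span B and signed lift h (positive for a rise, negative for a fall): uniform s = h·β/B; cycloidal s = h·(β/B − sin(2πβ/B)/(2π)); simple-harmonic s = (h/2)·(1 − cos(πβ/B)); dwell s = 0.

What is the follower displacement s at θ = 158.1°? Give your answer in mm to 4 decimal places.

seg 1 [0°–72.3°] dwell: s stays 0.0000
seg 2 [72.3°–261.9°] cycloidal, h=13: θ=158.1° here. β=85.8, B=189.6. 13·(0.4525 − sin(2π·0.4525)/(2π)) = 5.2749 → s = 5.2749

5.2749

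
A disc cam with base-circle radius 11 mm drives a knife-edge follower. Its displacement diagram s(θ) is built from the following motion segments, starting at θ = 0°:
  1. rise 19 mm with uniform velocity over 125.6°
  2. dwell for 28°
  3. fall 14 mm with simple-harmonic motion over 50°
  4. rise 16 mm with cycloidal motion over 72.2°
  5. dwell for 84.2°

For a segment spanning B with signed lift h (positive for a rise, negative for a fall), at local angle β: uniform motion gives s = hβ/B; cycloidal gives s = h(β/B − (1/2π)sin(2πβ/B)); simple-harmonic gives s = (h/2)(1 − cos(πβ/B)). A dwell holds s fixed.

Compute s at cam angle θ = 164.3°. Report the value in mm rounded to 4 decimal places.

seg 1 [0°–125.6°] uniform, h=19: full span → s += 19 → s = 19.0000
seg 2 [125.6°–153.6°] dwell: s stays 19.0000
seg 3 [153.6°–203.6°] simple-harmonic, h=-14: θ=164.3° here. β=10.7, B=50. -14/2·(1 − cos(π·0.2140)) = -1.5233 → s = 17.4767

17.4767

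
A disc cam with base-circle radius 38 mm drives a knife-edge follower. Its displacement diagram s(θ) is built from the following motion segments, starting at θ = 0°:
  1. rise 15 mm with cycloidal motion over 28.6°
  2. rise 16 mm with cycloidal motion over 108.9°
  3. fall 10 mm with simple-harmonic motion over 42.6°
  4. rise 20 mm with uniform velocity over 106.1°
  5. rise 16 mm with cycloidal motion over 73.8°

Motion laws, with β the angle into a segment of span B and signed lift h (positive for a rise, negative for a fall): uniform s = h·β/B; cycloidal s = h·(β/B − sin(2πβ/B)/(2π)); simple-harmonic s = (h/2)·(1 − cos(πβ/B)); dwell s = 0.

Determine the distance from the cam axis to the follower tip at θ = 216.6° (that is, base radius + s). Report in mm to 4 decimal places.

seg 1 [0°–28.6°] cycloidal, h=15: full span → s += 15 → s = 15.0000
seg 2 [28.6°–137.5°] cycloidal, h=16: full span → s += 16 → s = 31.0000
seg 3 [137.5°–180.1°] simple-harmonic, h=-10: full span → s += -10 → s = 21.0000
seg 4 [180.1°–286.2°] uniform, h=20: θ=216.6° here. β=36.5, B=106.1. 20·36.5/106.1 = 6.8803 → s = 27.8803
radial distance = base radius + s = 38 + 27.8803 = 65.8803

65.8803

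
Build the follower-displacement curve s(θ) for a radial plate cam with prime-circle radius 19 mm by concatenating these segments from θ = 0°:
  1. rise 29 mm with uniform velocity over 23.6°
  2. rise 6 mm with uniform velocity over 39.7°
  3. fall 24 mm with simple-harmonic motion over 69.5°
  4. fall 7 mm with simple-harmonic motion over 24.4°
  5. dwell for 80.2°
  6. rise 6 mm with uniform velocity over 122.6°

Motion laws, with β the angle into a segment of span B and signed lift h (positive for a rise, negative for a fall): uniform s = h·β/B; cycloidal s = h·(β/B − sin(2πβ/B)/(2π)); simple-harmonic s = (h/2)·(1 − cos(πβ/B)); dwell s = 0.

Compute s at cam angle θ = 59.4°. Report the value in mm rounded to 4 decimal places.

seg 1 [0°–23.6°] uniform, h=29: full span → s += 29 → s = 29.0000
seg 2 [23.6°–63.3°] uniform, h=6: θ=59.4° here. β=35.8, B=39.7. 6·35.8/39.7 = 5.4106 → s = 34.4106

34.4106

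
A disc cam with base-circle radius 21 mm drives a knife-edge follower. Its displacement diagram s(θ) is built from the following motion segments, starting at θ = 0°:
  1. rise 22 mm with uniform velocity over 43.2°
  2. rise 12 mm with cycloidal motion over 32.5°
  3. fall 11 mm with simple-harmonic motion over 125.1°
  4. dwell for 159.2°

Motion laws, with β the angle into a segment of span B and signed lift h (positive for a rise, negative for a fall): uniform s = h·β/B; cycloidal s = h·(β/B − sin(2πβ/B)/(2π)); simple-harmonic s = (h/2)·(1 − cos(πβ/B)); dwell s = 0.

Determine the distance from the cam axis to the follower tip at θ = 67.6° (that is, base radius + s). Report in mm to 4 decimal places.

seg 1 [0°–43.2°] uniform, h=22: full span → s += 22 → s = 22.0000
seg 2 [43.2°–75.7°] cycloidal, h=12: θ=67.6° here. β=24.4, B=32.5. 12·(0.7508 − sin(2π·0.7508)/(2π)) = 10.9191 → s = 32.9191
radial distance = base radius + s = 21 + 32.9191 = 53.9191

53.9191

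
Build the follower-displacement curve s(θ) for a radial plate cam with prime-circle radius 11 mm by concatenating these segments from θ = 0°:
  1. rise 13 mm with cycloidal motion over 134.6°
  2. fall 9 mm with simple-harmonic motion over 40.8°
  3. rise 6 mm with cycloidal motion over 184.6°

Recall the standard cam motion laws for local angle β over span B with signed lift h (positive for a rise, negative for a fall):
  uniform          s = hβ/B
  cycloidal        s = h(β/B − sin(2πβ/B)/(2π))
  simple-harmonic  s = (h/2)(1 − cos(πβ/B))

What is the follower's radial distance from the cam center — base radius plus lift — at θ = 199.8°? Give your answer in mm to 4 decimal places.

seg 1 [0°–134.6°] cycloidal, h=13: full span → s += 13 → s = 13.0000
seg 2 [134.6°–175.4°] simple-harmonic, h=-9: full span → s += -9 → s = 4.0000
seg 3 [175.4°–360°] cycloidal, h=6: θ=199.8° here. β=24.4, B=184.6. 6·(0.1322 − sin(2π·0.1322)/(2π)) = 0.0881 → s = 4.0881
radial distance = base radius + s = 11 + 4.0881 = 15.0881

15.0881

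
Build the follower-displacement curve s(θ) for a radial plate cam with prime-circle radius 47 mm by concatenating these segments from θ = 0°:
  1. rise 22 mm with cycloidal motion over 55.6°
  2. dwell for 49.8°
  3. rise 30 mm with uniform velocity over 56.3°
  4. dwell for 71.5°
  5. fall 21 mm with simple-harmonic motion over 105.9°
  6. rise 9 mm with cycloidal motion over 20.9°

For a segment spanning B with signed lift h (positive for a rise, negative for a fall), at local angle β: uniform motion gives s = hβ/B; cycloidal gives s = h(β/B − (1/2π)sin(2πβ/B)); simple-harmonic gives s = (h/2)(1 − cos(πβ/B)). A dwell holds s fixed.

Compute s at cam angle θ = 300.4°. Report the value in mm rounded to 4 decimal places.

seg 1 [0°–55.6°] cycloidal, h=22: full span → s += 22 → s = 22.0000
seg 2 [55.6°–105.4°] dwell: s stays 22.0000
seg 3 [105.4°–161.7°] uniform, h=30: full span → s += 30 → s = 52.0000
seg 4 [161.7°–233.2°] dwell: s stays 52.0000
seg 5 [233.2°–339.1°] simple-harmonic, h=-21: θ=300.4° here. β=67.2, B=105.9. -21/2·(1 − cos(π·0.6346)) = -14.8077 → s = 37.1923

37.1923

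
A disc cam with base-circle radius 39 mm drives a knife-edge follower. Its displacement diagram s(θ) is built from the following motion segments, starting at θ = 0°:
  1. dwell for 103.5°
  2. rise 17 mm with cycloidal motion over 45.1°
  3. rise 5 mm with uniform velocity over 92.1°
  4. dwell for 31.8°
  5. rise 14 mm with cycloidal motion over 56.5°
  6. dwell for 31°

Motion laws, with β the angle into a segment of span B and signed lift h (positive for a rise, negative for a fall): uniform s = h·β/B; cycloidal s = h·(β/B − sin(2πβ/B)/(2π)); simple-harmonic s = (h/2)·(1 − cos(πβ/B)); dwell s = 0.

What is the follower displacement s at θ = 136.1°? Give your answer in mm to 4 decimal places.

seg 1 [0°–103.5°] dwell: s stays 0.0000
seg 2 [103.5°–148.6°] cycloidal, h=17: θ=136.1° here. β=32.6, B=45.1. 17·(0.7228 − sin(2π·0.7228)/(2π)) = 14.9546 → s = 14.9546

14.9546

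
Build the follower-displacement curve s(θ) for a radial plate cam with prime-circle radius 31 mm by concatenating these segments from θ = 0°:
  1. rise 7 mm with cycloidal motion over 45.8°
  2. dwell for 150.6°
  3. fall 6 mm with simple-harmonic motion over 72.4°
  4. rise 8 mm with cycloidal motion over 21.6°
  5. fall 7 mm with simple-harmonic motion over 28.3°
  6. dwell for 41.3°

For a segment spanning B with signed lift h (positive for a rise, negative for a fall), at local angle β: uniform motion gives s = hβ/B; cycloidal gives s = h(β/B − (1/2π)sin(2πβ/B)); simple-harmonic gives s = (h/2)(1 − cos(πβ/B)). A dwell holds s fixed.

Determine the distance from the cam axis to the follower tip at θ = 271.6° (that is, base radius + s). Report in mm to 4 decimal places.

seg 1 [0°–45.8°] cycloidal, h=7: full span → s += 7 → s = 7.0000
seg 2 [45.8°–196.4°] dwell: s stays 7.0000
seg 3 [196.4°–268.8°] simple-harmonic, h=-6: full span → s += -6 → s = 1.0000
seg 4 [268.8°–290.4°] cycloidal, h=8: θ=271.6° here. β=2.8, B=21.6. 8·(0.1296 − sin(2π·0.1296)/(2π)) = 0.1109 → s = 1.1109
radial distance = base radius + s = 31 + 1.1109 = 32.1109

32.1109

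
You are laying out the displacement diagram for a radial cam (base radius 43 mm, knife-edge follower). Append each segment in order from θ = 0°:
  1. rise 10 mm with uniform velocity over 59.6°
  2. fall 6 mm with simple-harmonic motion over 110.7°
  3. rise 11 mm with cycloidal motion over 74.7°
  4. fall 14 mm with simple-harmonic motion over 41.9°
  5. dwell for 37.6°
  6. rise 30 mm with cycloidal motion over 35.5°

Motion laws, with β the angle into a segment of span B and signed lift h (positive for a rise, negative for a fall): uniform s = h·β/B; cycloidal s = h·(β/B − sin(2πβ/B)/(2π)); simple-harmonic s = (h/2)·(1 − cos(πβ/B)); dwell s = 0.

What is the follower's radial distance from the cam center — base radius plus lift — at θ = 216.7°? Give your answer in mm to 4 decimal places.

seg 1 [0°–59.6°] uniform, h=10: full span → s += 10 → s = 10.0000
seg 2 [59.6°–170.3°] simple-harmonic, h=-6: full span → s += -6 → s = 4.0000
seg 3 [170.3°–245°] cycloidal, h=11: θ=216.7° here. β=46.4, B=74.7. 11·(0.6212 − sin(2π·0.6212)/(2π)) = 8.0403 → s = 12.0403
radial distance = base radius + s = 43 + 12.0403 = 55.0403

55.0403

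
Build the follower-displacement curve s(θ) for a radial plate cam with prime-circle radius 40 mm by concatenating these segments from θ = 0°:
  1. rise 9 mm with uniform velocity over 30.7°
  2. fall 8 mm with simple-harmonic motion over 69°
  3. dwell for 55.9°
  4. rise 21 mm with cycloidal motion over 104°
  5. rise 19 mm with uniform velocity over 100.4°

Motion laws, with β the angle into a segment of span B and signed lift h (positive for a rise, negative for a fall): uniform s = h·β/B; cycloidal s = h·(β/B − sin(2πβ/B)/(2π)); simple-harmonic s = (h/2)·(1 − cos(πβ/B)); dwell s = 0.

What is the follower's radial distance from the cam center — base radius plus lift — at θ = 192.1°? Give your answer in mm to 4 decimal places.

seg 1 [0°–30.7°] uniform, h=9: full span → s += 9 → s = 9.0000
seg 2 [30.7°–99.7°] simple-harmonic, h=-8: full span → s += -8 → s = 1.0000
seg 3 [99.7°–155.6°] dwell: s stays 1.0000
seg 4 [155.6°–259.6°] cycloidal, h=21: θ=192.1° here. β=36.5, B=104. 21·(0.3510 − sin(2π·0.3510)/(2π)) = 4.6782 → s = 5.6782
radial distance = base radius + s = 40 + 5.6782 = 45.6782

45.6782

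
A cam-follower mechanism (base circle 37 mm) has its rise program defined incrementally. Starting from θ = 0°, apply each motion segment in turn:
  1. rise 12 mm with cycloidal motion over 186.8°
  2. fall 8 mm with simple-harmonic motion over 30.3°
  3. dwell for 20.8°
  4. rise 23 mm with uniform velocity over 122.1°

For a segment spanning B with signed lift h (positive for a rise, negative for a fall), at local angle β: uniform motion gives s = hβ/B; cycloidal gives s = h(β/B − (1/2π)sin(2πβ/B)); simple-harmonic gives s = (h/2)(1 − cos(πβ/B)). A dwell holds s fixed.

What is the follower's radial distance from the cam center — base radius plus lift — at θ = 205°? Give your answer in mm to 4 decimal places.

seg 1 [0°–186.8°] cycloidal, h=12: full span → s += 12 → s = 12.0000
seg 2 [186.8°–217.1°] simple-harmonic, h=-8: θ=205° here. β=18.2, B=30.3. -8/2·(1 − cos(π·0.6007)) = -5.2440 → s = 6.7560
radial distance = base radius + s = 37 + 6.7560 = 43.7560

43.7560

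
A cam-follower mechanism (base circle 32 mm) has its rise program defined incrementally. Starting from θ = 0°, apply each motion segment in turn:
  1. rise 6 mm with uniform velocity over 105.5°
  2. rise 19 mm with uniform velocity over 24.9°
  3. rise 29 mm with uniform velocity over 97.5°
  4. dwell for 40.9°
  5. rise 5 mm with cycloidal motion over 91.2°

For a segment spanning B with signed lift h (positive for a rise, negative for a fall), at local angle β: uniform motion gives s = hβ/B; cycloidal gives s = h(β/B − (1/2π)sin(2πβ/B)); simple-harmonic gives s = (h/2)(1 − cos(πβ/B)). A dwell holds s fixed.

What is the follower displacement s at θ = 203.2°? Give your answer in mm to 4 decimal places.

seg 1 [0°–105.5°] uniform, h=6: full span → s += 6 → s = 6.0000
seg 2 [105.5°–130.4°] uniform, h=19: full span → s += 19 → s = 25.0000
seg 3 [130.4°–227.9°] uniform, h=29: θ=203.2° here. β=72.8, B=97.5. 29·72.8/97.5 = 21.6533 → s = 46.6533

46.6533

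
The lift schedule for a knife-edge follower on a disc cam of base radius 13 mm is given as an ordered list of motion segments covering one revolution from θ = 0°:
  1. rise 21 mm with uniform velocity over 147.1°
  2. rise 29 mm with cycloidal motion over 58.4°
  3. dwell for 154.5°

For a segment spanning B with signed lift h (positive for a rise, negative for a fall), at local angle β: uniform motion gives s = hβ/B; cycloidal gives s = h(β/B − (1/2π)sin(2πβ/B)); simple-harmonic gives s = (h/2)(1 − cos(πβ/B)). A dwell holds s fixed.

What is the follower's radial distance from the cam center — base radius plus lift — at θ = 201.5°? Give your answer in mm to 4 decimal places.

seg 1 [0°–147.1°] uniform, h=21: full span → s += 21 → s = 21.0000
seg 2 [147.1°–205.5°] cycloidal, h=29: θ=201.5° here. β=54.4, B=58.4. 29·(0.9315 − sin(2π·0.9315)/(2π)) = 28.9393 → s = 49.9393
radial distance = base radius + s = 13 + 49.9393 = 62.9393

62.9393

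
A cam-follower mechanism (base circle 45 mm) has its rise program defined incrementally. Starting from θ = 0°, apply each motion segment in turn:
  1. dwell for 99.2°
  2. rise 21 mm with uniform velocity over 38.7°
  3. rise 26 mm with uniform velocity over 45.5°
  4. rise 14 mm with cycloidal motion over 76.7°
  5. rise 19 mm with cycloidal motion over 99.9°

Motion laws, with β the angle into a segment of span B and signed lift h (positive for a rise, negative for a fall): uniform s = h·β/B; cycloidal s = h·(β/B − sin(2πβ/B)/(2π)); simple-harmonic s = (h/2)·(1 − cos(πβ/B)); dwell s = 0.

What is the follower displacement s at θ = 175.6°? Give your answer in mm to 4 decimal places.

seg 1 [0°–99.2°] dwell: s stays 0.0000
seg 2 [99.2°–137.9°] uniform, h=21: full span → s += 21 → s = 21.0000
seg 3 [137.9°–183.4°] uniform, h=26: θ=175.6° here. β=37.7, B=45.5. 26·37.7/45.5 = 21.5429 → s = 42.5429

42.5429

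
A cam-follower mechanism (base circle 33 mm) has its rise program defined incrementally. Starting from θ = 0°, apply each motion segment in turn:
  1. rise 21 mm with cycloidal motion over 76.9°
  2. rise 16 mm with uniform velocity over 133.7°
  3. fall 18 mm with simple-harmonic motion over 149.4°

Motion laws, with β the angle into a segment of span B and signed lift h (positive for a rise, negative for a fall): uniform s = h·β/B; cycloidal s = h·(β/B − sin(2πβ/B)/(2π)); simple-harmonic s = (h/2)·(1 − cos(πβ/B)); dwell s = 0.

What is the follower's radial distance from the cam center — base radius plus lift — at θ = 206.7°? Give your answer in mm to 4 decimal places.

seg 1 [0°–76.9°] cycloidal, h=21: full span → s += 21 → s = 21.0000
seg 2 [76.9°–210.6°] uniform, h=16: θ=206.7° here. β=129.8, B=133.7. 16·129.8/133.7 = 15.5333 → s = 36.5333
radial distance = base radius + s = 33 + 36.5333 = 69.5333

69.5333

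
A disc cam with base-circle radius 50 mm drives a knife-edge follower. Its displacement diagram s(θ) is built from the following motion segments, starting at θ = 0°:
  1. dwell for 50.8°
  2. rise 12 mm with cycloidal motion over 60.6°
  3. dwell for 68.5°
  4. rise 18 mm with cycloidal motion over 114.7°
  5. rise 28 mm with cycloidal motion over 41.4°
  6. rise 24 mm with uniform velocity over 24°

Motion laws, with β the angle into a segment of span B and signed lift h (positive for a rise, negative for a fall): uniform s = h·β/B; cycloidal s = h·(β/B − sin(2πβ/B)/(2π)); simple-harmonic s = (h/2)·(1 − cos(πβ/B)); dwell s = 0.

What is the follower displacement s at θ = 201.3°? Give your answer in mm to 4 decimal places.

seg 1 [0°–50.8°] dwell: s stays 0.0000
seg 2 [50.8°–111.4°] cycloidal, h=12: full span → s += 12 → s = 12.0000
seg 3 [111.4°–179.9°] dwell: s stays 12.0000
seg 4 [179.9°–294.6°] cycloidal, h=18: θ=201.3° here. β=21.4, B=114.7. 18·(0.1866 − sin(2π·0.1866)/(2π)) = 0.7180 → s = 12.7180

12.7180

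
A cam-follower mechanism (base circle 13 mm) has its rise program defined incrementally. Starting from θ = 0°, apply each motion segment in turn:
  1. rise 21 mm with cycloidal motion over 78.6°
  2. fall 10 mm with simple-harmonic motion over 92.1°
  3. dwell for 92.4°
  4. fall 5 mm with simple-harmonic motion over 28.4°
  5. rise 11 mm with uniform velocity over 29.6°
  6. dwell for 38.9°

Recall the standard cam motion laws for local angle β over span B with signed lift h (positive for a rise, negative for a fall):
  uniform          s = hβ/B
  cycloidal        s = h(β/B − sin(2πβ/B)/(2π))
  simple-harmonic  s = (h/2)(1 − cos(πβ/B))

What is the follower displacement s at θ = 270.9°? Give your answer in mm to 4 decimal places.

seg 1 [0°–78.6°] cycloidal, h=21: full span → s += 21 → s = 21.0000
seg 2 [78.6°–170.7°] simple-harmonic, h=-10: full span → s += -10 → s = 11.0000
seg 3 [170.7°–263.1°] dwell: s stays 11.0000
seg 4 [263.1°–291.5°] simple-harmonic, h=-5: θ=270.9° here. β=7.8, B=28.4. -5/2·(1 − cos(π·0.2746)) = -0.8743 → s = 10.1257

10.1257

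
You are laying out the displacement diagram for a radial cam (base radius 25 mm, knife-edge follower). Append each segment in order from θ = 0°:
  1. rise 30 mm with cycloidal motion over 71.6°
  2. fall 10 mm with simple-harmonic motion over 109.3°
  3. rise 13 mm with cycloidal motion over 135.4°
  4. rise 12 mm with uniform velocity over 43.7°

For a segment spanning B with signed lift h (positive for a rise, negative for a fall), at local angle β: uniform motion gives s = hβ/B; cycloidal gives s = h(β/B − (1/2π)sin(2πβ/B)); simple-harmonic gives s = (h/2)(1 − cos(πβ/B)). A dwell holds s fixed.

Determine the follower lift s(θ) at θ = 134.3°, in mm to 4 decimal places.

seg 1 [0°–71.6°] cycloidal, h=30: full span → s += 30 → s = 30.0000
seg 2 [71.6°–180.9°] simple-harmonic, h=-10: θ=134.3° here. β=62.7, B=109.3. -10/2·(1 − cos(π·0.5737)) = -6.1466 → s = 23.8534

23.8534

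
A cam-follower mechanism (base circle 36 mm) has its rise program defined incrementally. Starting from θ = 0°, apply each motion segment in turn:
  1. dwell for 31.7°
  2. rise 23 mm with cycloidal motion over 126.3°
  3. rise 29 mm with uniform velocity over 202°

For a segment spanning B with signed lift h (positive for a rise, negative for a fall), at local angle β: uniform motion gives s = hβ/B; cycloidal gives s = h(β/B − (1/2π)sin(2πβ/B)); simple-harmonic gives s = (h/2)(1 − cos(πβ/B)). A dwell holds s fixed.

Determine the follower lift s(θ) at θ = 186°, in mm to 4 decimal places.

seg 1 [0°–31.7°] dwell: s stays 0.0000
seg 2 [31.7°–158°] cycloidal, h=23: full span → s += 23 → s = 23.0000
seg 3 [158°–360°] uniform, h=29: θ=186° here. β=28, B=202. 29·28/202 = 4.0198 → s = 27.0198

27.0198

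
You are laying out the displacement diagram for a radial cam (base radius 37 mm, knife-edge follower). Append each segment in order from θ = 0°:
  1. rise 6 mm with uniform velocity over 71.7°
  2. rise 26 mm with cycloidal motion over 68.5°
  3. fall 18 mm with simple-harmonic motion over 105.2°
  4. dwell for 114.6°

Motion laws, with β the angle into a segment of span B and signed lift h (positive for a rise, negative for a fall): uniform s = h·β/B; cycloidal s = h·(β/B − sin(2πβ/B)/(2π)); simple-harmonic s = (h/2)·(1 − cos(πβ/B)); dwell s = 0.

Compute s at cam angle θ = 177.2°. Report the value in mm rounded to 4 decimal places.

seg 1 [0°–71.7°] uniform, h=6: full span → s += 6 → s = 6.0000
seg 2 [71.7°–140.2°] cycloidal, h=26: full span → s += 26 → s = 32.0000
seg 3 [140.2°–245.4°] simple-harmonic, h=-18: θ=177.2° here. β=37, B=105.2. -18/2·(1 − cos(π·0.3517)) = -4.9572 → s = 27.0428

27.0428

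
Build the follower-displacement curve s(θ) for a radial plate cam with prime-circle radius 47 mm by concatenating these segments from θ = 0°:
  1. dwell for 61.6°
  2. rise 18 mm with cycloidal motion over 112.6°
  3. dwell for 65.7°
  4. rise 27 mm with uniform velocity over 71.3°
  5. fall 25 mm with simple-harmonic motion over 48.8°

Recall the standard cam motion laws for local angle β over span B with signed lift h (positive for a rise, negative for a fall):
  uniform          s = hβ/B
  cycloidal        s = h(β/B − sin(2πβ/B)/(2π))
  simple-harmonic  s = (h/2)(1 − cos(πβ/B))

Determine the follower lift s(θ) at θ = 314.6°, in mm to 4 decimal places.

seg 1 [0°–61.6°] dwell: s stays 0.0000
seg 2 [61.6°–174.2°] cycloidal, h=18: full span → s += 18 → s = 18.0000
seg 3 [174.2°–239.9°] dwell: s stays 18.0000
seg 4 [239.9°–311.2°] uniform, h=27: full span → s += 27 → s = 45.0000
seg 5 [311.2°–360°] simple-harmonic, h=-25: θ=314.6° here. β=3.4, B=48.8. -25/2·(1 − cos(π·0.0697)) = -0.2982 → s = 44.7018

44.7018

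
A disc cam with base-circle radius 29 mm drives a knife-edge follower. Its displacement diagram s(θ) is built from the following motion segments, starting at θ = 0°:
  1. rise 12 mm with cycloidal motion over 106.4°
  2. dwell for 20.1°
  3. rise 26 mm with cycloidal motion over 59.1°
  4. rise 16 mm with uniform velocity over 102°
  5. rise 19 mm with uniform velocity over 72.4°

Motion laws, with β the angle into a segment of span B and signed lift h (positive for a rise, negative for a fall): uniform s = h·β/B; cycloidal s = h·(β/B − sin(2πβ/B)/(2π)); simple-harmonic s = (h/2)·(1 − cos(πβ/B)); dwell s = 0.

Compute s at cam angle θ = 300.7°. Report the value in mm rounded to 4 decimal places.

seg 1 [0°–106.4°] cycloidal, h=12: full span → s += 12 → s = 12.0000
seg 2 [106.4°–126.5°] dwell: s stays 12.0000
seg 3 [126.5°–185.6°] cycloidal, h=26: full span → s += 26 → s = 38.0000
seg 4 [185.6°–287.6°] uniform, h=16: full span → s += 16 → s = 54.0000
seg 5 [287.6°–360°] uniform, h=19: θ=300.7° here. β=13.1, B=72.4. 19·13.1/72.4 = 3.4378 → s = 57.4378

57.4378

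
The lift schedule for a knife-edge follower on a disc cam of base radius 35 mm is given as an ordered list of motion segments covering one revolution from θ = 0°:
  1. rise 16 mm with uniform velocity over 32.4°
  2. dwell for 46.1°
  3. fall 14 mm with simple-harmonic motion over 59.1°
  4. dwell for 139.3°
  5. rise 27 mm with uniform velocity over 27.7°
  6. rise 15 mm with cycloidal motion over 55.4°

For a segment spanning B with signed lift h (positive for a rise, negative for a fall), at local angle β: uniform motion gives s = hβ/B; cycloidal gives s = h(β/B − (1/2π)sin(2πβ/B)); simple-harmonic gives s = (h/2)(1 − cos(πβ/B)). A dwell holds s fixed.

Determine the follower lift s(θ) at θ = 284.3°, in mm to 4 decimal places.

seg 1 [0°–32.4°] uniform, h=16: full span → s += 16 → s = 16.0000
seg 2 [32.4°–78.5°] dwell: s stays 16.0000
seg 3 [78.5°–137.6°] simple-harmonic, h=-14: full span → s += -14 → s = 2.0000
seg 4 [137.6°–276.9°] dwell: s stays 2.0000
seg 5 [276.9°–304.6°] uniform, h=27: θ=284.3° here. β=7.4, B=27.7. 27·7.4/27.7 = 7.2130 → s = 9.2130

9.2130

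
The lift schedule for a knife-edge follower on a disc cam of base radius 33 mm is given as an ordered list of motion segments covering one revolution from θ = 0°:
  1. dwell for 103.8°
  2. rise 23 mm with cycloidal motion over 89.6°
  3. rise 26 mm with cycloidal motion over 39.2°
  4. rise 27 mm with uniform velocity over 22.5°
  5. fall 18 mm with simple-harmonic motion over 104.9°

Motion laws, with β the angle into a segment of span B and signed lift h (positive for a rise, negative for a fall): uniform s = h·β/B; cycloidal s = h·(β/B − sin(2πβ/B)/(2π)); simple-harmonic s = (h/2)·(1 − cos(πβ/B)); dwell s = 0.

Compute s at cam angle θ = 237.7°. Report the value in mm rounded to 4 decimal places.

seg 1 [0°–103.8°] dwell: s stays 0.0000
seg 2 [103.8°–193.4°] cycloidal, h=23: full span → s += 23 → s = 23.0000
seg 3 [193.4°–232.6°] cycloidal, h=26: full span → s += 26 → s = 49.0000
seg 4 [232.6°–255.1°] uniform, h=27: θ=237.7° here. β=5.1, B=22.5. 27·5.1/22.5 = 6.1200 → s = 55.1200

55.1200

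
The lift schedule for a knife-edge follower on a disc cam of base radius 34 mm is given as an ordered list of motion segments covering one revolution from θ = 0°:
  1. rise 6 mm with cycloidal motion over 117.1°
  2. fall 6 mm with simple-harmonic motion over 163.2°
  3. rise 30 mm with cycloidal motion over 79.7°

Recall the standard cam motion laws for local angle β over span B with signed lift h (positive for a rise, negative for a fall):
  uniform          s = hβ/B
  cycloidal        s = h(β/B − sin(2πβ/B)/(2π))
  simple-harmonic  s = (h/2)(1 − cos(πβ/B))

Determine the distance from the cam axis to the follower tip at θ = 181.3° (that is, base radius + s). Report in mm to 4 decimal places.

seg 1 [0°–117.1°] cycloidal, h=6: full span → s += 6 → s = 6.0000
seg 2 [117.1°–280.3°] simple-harmonic, h=-6: θ=181.3° here. β=64.2, B=163.2. -6/2·(1 − cos(π·0.3934)) = -2.0138 → s = 3.9862
radial distance = base radius + s = 34 + 3.9862 = 37.9862

37.9862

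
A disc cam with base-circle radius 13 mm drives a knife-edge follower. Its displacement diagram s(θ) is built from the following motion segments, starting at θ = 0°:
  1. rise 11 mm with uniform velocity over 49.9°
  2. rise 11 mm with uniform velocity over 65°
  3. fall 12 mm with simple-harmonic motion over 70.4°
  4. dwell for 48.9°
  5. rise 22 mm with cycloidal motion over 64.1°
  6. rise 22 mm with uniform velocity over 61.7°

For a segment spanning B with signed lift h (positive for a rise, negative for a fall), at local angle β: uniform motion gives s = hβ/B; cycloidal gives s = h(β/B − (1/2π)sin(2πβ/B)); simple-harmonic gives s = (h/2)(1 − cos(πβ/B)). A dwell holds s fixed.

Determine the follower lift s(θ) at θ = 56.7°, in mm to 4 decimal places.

seg 1 [0°–49.9°] uniform, h=11: full span → s += 11 → s = 11.0000
seg 2 [49.9°–114.9°] uniform, h=11: θ=56.7° here. β=6.8, B=65. 11·6.8/65 = 1.1508 → s = 12.1508

12.1508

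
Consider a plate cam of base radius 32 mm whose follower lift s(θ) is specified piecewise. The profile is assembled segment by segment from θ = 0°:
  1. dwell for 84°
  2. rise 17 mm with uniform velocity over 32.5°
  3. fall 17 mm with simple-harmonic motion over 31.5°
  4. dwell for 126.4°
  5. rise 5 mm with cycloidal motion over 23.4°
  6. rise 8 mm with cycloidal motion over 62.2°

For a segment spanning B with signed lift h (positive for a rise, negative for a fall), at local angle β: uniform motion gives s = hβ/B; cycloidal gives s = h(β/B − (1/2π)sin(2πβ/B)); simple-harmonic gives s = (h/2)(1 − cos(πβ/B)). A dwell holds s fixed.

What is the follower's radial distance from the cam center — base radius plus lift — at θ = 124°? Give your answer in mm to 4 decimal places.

seg 1 [0°–84°] dwell: s stays 0.0000
seg 2 [84°–116.5°] uniform, h=17: full span → s += 17 → s = 17.0000
seg 3 [116.5°–148°] simple-harmonic, h=-17: θ=124° here. β=7.5, B=31.5. -17/2·(1 − cos(π·0.2381)) = -2.2691 → s = 14.7309
radial distance = base radius + s = 32 + 14.7309 = 46.7309

46.7309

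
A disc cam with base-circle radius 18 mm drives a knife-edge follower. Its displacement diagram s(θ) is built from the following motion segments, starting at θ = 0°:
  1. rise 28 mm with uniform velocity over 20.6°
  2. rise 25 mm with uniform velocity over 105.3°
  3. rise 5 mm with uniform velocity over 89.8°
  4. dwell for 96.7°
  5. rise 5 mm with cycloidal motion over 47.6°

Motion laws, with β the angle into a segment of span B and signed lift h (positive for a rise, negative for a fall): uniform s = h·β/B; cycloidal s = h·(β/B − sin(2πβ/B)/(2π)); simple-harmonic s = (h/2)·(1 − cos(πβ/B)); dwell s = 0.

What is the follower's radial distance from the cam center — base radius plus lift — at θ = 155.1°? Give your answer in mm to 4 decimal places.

seg 1 [0°–20.6°] uniform, h=28: full span → s += 28 → s = 28.0000
seg 2 [20.6°–125.9°] uniform, h=25: full span → s += 25 → s = 53.0000
seg 3 [125.9°–215.7°] uniform, h=5: θ=155.1° here. β=29.2, B=89.8. 5·29.2/89.8 = 1.6258 → s = 54.6258
radial distance = base radius + s = 18 + 54.6258 = 72.6258

72.6258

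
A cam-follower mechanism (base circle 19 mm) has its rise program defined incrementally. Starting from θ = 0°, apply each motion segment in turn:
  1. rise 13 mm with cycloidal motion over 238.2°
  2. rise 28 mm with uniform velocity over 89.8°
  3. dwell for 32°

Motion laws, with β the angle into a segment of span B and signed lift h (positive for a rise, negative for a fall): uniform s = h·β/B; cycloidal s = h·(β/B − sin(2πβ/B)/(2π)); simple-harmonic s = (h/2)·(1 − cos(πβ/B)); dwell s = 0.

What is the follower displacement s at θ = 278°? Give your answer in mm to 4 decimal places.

seg 1 [0°–238.2°] cycloidal, h=13: full span → s += 13 → s = 13.0000
seg 2 [238.2°–328°] uniform, h=28: θ=278° here. β=39.8, B=89.8. 28·39.8/89.8 = 12.4098 → s = 25.4098

25.4098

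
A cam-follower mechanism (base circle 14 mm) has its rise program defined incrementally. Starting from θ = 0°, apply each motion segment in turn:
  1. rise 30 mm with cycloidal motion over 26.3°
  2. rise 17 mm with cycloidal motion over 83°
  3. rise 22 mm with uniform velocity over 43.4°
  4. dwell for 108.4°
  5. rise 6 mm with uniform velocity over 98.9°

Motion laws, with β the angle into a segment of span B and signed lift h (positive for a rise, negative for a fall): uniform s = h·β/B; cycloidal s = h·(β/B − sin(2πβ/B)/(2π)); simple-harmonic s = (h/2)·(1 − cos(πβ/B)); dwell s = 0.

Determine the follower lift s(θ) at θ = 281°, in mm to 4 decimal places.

seg 1 [0°–26.3°] cycloidal, h=30: full span → s += 30 → s = 30.0000
seg 2 [26.3°–109.3°] cycloidal, h=17: full span → s += 17 → s = 47.0000
seg 3 [109.3°–152.7°] uniform, h=22: full span → s += 22 → s = 69.0000
seg 4 [152.7°–261.1°] dwell: s stays 69.0000
seg 5 [261.1°–360°] uniform, h=6: θ=281° here. β=19.9, B=98.9. 6·19.9/98.9 = 1.2073 → s = 70.2073

70.2073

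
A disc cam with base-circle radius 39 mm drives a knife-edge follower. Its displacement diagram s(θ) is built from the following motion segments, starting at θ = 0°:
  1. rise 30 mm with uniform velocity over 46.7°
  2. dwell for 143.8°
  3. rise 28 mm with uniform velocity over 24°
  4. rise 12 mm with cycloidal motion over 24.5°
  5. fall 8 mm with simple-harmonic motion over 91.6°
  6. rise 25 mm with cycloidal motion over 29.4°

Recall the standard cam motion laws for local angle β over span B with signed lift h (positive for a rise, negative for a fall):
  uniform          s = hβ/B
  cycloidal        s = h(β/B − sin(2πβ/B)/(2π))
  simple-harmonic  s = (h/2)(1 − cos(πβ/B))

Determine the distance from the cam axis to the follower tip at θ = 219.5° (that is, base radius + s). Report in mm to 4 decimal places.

seg 1 [0°–46.7°] uniform, h=30: full span → s += 30 → s = 30.0000
seg 2 [46.7°–190.5°] dwell: s stays 30.0000
seg 3 [190.5°–214.5°] uniform, h=28: full span → s += 28 → s = 58.0000
seg 4 [214.5°–239°] cycloidal, h=12: θ=219.5° here. β=5, B=24.5. 12·(0.2041 − sin(2π·0.2041)/(2π)) = 0.6181 → s = 58.6181
radial distance = base radius + s = 39 + 58.6181 = 97.6181

97.6181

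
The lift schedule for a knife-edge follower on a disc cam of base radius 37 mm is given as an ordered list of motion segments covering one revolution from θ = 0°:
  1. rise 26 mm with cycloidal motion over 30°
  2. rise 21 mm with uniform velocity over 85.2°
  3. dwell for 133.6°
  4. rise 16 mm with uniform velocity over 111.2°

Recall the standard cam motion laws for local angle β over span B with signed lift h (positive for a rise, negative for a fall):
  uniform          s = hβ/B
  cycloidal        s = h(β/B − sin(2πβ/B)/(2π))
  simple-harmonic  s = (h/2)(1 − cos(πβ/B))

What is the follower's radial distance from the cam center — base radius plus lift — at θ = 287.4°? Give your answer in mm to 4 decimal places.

seg 1 [0°–30°] cycloidal, h=26: full span → s += 26 → s = 26.0000
seg 2 [30°–115.2°] uniform, h=21: full span → s += 21 → s = 47.0000
seg 3 [115.2°–248.8°] dwell: s stays 47.0000
seg 4 [248.8°–360°] uniform, h=16: θ=287.4° here. β=38.6, B=111.2. 16·38.6/111.2 = 5.5540 → s = 52.5540
radial distance = base radius + s = 37 + 52.5540 = 89.5540

89.5540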